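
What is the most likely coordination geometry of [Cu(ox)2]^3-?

tetrahedral

Each oxalate is −2; balancing the −3 overall charge requires Cu(I).
Cu sits in group 11, so the d-electron count is 11 − 1 = 10.
Counting donor atoms: 2×oxalate (bidentate) → 4 donors. Coordination number = 4.
A d¹⁰ ion has no crystal-field stabilisation preference between square planar and tetrahedral, so four ligands adopt the sterically favoured tetrahedral geometry.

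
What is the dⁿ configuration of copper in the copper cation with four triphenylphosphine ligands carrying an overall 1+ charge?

d10

Triphenylphosphine is neutral; balancing the +1 overall charge requires Cu(I).
Copper is a group-11 element; Cu(I) is therefore d¹⁰.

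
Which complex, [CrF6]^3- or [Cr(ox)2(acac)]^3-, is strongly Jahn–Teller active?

[CrF6]^3-: Summing ligand charges against the −3 overall charge gives an oxidation state of +3 for chromium. Group 6 minus oxidation state 3 gives a d³ configuration. The d³ configuration leaves the e_g set evenly filled (or empty) — no strong Jahn–Teller driving force.
[Cr(ox)2(acac)]^3-: Each oxalate is −2; each acetylacetonate is −1; balancing the −3 overall charge requires Cr(II). Chromium is a group-6 element; Cr(II) is therefore d⁴. Acetylacetonate and oxalate are weak-field ligands for a first-row metal, so the complex is high-spin. The t₂g³e_g¹ (high-spin) configuration has an unevenly filled e_g set; the Jahn–Teller theorem predicts a tetragonal distortion (typically axial elongation) to lift the degeneracy.

[Cr(ox)2(acac)]^3-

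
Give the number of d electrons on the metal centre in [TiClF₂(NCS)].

d⁰

Each chloride is −1; each fluoride is −1; each isothiocyanate is −1; balancing the 0 overall charge requires Ti(IV).
Ti sits in group 4, so the d-electron count is 4 − 4 = 0.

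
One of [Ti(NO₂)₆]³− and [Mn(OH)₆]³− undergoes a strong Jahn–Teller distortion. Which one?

[Mn(OH)₆]³−

[Ti(NO₂)₆]³−: Each nitro (N-bound nitrite) is −1; balancing the −3 overall charge requires Ti(III). Titanium is a group-4 element; Ti(III) is therefore d¹. The d¹ configuration leaves the e_g set evenly filled (or empty) — no strong Jahn–Teller driving force.
[Mn(OH)₆]³−: Ligand charges: each hydroxide is −1. With an overall charge of −3 the manganese centre must be in the +3 oxidation state. Mn sits in group 7, so the d-electron count is 7 − 3 = 4. Hydroxide is a weak-field ligand for a first-row metal, so the complex is high-spin. The t₂g³e_g¹ (high-spin) configuration has an unevenly filled e_g set; the Jahn–Teller theorem predicts a tetragonal distortion (typically axial elongation) to lift the degeneracy.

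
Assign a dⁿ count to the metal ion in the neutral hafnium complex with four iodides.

Ligand charges: each iodide is −1. With an overall charge of 0 the hafnium centre must be in the +4 oxidation state.
Hafnium is a group-4 element; Hf(IV) is therefore d⁰.

d0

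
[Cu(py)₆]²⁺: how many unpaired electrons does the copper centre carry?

1

Summing ligand charges against the +2 overall charge gives an oxidation state of +2 for copper.
Group 11 minus oxidation state 2 gives a d⁹ configuration.
In an octahedral field the d⁹ configuration is t₂g⁶e_g³ (only one arrangement possible), giving 1 unpaired electron.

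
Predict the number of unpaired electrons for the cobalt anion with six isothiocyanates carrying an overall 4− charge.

Ligand charges: each isothiocyanate is −1. With an overall charge of −4 the cobalt centre must be in the +2 oxidation state.
Co sits in group 9, so the d-electron count is 9 − 2 = 7.
The spin state decides the count: Isothiocyanate is a weak-field ligand for a first-row metal, so the complex is high-spin.
An octahedral high-spin d⁷ ion is t₂g⁵e_g², giving 3 unpaired electrons.

3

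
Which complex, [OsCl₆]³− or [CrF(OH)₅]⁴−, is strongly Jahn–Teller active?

[OsCl₆]³−: Ligand charges: each chloride is −1. With an overall charge of −3 the osmium centre must be in the +3 oxidation state. Osmium is a group-8 element; Os(III) is therefore d⁵. A 5d ion has a large Δₒ and is invariably low-spin. The d⁵ configuration leaves the e_g set evenly filled (or empty) — no strong Jahn–Teller driving force.
[CrF(OH)₅]⁴−: Ligand charges: each fluoride is −1; each hydroxide is −1. With an overall charge of −4 the chromium centre must be in the +2 oxidation state. Cr sits in group 6, so the d-electron count is 6 − 2 = 4. Fluoride and hydroxide are weak-field ligands for a first-row metal, so the complex is high-spin. The t₂g³e_g¹ (high-spin) configuration has an unevenly filled e_g set; the Jahn–Teller theorem predicts a tetragonal distortion (typically axial elongation) to lift the degeneracy.

[CrF(OH)₅]⁴−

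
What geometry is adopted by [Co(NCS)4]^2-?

tetrahedral

Summing ligand charges against the −2 overall charge gives an oxidation state of +2 for cobalt.
Co sits in group 9, so the d-electron count is 9 − 2 = 7.
With 4 monodentate ligands the coordination number is 4.
Isothiocyanate is a weak-field ligand.
For a high-spin 3d d⁷ ion with weak-field ligands the small Δₜ gives little square-planar CFSE advantage, so four ligands adopt the sterically favoured tetrahedral geometry.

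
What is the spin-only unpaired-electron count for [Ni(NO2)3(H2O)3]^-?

Each nitro (N-bound nitrite) is −1; water is neutral; balancing the −1 overall charge requires Ni(II).
Ni sits in group 10, so the d-electron count is 10 − 2 = 8.
In an octahedral field the d⁸ configuration is t₂g⁶e_g² (only one arrangement possible), giving 2 unpaired electrons.

2 unpaired electrons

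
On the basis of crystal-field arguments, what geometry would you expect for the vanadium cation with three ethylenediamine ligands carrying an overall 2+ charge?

octahedral

Ethylenediamine is neutral; balancing the +2 overall charge requires V(II).
V sits in group 5, so the d-electron count is 5 − 2 = 3.
Counting donor atoms: 3×ethylenediamine (bidentate) → 6 donors. Coordination number = 6.
Six donors around a single metal centre give an octahedral coordination sphere.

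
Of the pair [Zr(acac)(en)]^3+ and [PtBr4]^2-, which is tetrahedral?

For [Zr(acac)(en)]^3+: Each acetylacetonate is −1; ethylenediamine is neutral; balancing the +3 overall charge requires Zr(IV). Zr sits in group 4, so the d-electron count is 4 − 4 = 0. A d⁰ ion has no crystal-field stabilisation preference between square planar and tetrahedral, so four ligands adopt the sterically favoured tetrahedral geometry. → tetrahedral.
For [PtBr4]^2-: Each bromide is −1; balancing the −2 overall charge requires Pt(II). Group 10 minus oxidation state 2 gives a d⁸ configuration. A 5d d⁸ ion has a large crystal-field splitting; square planar leaves the high-energy d_{x²−y²} orbital empty and maximises CFSE. → square planar.

[Zr(acac)(en)]^3+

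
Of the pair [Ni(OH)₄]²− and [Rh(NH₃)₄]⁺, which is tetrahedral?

[Ni(OH)₄]²−

For [Ni(OH)₄]²−: Each hydroxide is −1; balancing the −2 overall charge requires Ni(II). Nickel is a group-10 element; Ni(II) is therefore d⁸. Hydroxide is a weak-field ligand. With weak-field ligands the CFSE gain from square planar is small, so a 3d d⁸ ion takes the sterically preferred tetrahedral geometry. → tetrahedral.
For [Rh(NH₃)₄]⁺: Summing ligand charges against the +1 overall charge gives an oxidation state of +1 for rhodium. Rhodium is a group-9 element; Rh(I) is therefore d⁸. A 4d d⁸ ion has a large crystal-field splitting; square planar leaves the high-energy d_{x²−y²} orbital empty and maximises CFSE. → square planar.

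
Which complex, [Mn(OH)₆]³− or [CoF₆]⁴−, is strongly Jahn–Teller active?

[Mn(OH)₆]³−

[Mn(OH)₆]³−: Summing ligand charges against the −3 overall charge gives an oxidation state of +3 for manganese. Manganese is a group-7 element; Mn(III) is therefore d⁴. Hydroxide is a weak-field ligand for a first-row metal, so the complex is high-spin. The t₂g³e_g¹ (high-spin) configuration has an unevenly filled e_g set; the Jahn–Teller theorem predicts a tetragonal distortion (typically axial elongation) to lift the degeneracy.
[CoF₆]⁴−: Each fluoride is −1; balancing the −4 overall charge requires Co(II). Cobalt is a group-9 element; Co(II) is therefore d⁷. Fluoride is a weak-field ligand for a first-row metal, so the complex is high-spin. The d⁷ configuration leaves the e_g set evenly filled (or empty) — no strong Jahn–Teller driving force.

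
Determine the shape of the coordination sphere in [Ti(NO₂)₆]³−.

octahedral

Each nitro (N-bound nitrite) is −1; balancing the −3 overall charge requires Ti(III).
Titanium is a group-4 element; Ti(III) is therefore d¹.
Coordination number: 6.
Six donors around a single metal centre give an octahedral coordination sphere.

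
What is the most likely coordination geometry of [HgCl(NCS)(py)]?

trigonal planar

Each chloride is −1; each isothiocyanate is −1; pyridine is neutral; balancing the 0 overall charge requires Hg(II).
Group 12 minus oxidation state 2 gives a d¹⁰ configuration.
Coordination number: 3.
Three ligands around a d¹⁰ centre minimise repulsion in a trigonal-planar arrangement.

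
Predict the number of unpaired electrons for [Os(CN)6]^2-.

2

Ligand charges: each cyanide is −1. With an overall charge of −2 the osmium centre must be in the +4 oxidation state.
Osmium is a group-8 element; Os(IV) is therefore d⁴.
The spin state decides the count: a 5d ion has a large Δₒ and is invariably low-spin.
An octahedral low-spin d⁴ ion is t₂g⁴e_g⁰, giving 2 unpaired electrons.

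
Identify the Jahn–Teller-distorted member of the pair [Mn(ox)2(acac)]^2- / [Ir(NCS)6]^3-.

[Mn(ox)2(acac)]^2-

[Mn(ox)2(acac)]^2-: Summing ligand charges against the −2 overall charge gives an oxidation state of +3 for manganese. Manganese is a group-7 element; Mn(III) is therefore d⁴. Acetylacetonate and oxalate are weak-field ligands for a first-row metal, so the complex is high-spin. The t₂g³e_g¹ (high-spin) configuration has an unevenly filled e_g set; the Jahn–Teller theorem predicts a tetragonal distortion (typically axial elongation) to lift the degeneracy.
[Ir(NCS)6]^3-: Each isothiocyanate is −1; balancing the −3 overall charge requires Ir(III). Iridium is a group-9 element; Ir(III) is therefore d⁶. A 5d ion has a large Δₒ and is invariably low-spin. The d⁶ configuration leaves the e_g set evenly filled (or empty) — no strong Jahn–Teller driving force.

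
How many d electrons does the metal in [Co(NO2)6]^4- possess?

d7

Summing ligand charges against the −4 overall charge gives an oxidation state of +2 for cobalt.
Group 9 minus oxidation state 2 gives a d⁷ configuration.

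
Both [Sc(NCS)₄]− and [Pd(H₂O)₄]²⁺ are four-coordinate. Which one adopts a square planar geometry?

For [Sc(NCS)₄]−: Each isothiocyanate is −1; balancing the −1 overall charge requires Sc(III). Sc sits in group 3, so the d-electron count is 3 − 3 = 0. A d⁰ ion has no crystal-field stabilisation preference between square planar and tetrahedral, so four ligands adopt the sterically favoured tetrahedral geometry. → tetrahedral.
For [Pd(H₂O)₄]²⁺: Ligand charges: water is neutral. With an overall charge of +2 the palladium centre must be in the +2 oxidation state. Group 10 minus oxidation state 2 gives a d⁸ configuration. A 4d d⁸ ion has a large crystal-field splitting; square planar leaves the high-energy d_{x²−y²} orbital empty and maximises CFSE. → square planar.

[Pd(H₂O)₄]²⁺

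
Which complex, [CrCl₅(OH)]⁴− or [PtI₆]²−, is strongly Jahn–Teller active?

[CrCl₅(OH)]⁴−

[CrCl₅(OH)]⁴−: Ligand charges: each chloride is −1; each hydroxide is −1. With an overall charge of −4 the chromium centre must be in the +2 oxidation state. Group 6 minus oxidation state 2 gives a d⁴ configuration. Chloride and hydroxide are weak-field ligands for a first-row metal, so the complex is high-spin. The t₂g³e_g¹ (high-spin) configuration has an unevenly filled e_g set; the Jahn–Teller theorem predicts a tetragonal distortion (typically axial elongation) to lift the degeneracy.
[PtI₆]²−: Summing ligand charges against the −2 overall charge gives an oxidation state of +4 for platinum. Platinum is a group-10 element; Pt(IV) is therefore d⁶. A 5d ion has a large Δₒ and is invariably low-spin. The d⁶ configuration leaves the e_g set evenly filled (or empty) — no strong Jahn–Teller driving force.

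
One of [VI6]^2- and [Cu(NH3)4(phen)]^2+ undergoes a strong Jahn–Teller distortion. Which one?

[VI6]^2-: Each iodide is −1; balancing the −2 overall charge requires V(IV). V sits in group 5, so the d-electron count is 5 − 4 = 1. The d¹ configuration leaves the e_g set evenly filled (or empty) — no strong Jahn–Teller driving force.
[Cu(NH3)4(phen)]^2+: Ligand charges: ammonia is neutral; 1,10-phenanthroline is neutral. With an overall charge of +2 the copper centre must be in the +2 oxidation state. Copper is a group-11 element; Cu(II) is therefore d⁹. The t₂g⁶e_g³ configuration has an unevenly filled e_g set; the Jahn–Teller theorem predicts a tetragonal distortion (typically axial elongation) to lift the degeneracy.

[Cu(NH3)4(phen)]^2+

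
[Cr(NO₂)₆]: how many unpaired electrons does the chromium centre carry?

0 unpaired electrons

Each nitro (N-bound nitrite) is −1; balancing the 0 overall charge requires Cr(VI).
Group 6 minus oxidation state 6 gives a d⁰ configuration.
In an octahedral field the d⁰ configuration is t₂g⁰e_g⁰, giving 0 unpaired electrons.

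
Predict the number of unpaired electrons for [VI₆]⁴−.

3 unpaired electrons

Ligand charges: each iodide is −1. With an overall charge of −4 the vanadium centre must be in the +2 oxidation state.
Vanadium is a group-5 element; V(II) is therefore d³.
In an octahedral field the d³ configuration is t₂g³e_g⁰ (only one arrangement possible), giving 3 unpaired electrons.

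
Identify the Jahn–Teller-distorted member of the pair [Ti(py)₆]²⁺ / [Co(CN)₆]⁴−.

[Co(CN)₆]⁴−

[Ti(py)₆]²⁺: Pyridine is neutral; balancing the +2 overall charge requires Ti(II). Group 4 minus oxidation state 2 gives a d² configuration. The d² configuration leaves the e_g set evenly filled (or empty) — no strong Jahn–Teller driving force.
[Co(CN)₆]⁴−: Ligand charges: each cyanide is −1. With an overall charge of −4 the cobalt centre must be in the +2 oxidation state. Group 9 minus oxidation state 2 gives a d⁷ configuration. Cyanide is a strong-field ligand (high in the spectrochemical series) for a first-row metal, so the complex is low-spin. The t₂g⁶e_g¹ (low-spin) configuration has an unevenly filled e_g set; the Jahn–Teller theorem predicts a tetragonal distortion (typically axial elongation) to lift the degeneracy.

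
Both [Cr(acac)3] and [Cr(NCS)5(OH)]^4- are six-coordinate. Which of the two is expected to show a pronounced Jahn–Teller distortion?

[Cr(acac)3]: Ligand charges: each acetylacetonate is −1. With an overall charge of 0 the chromium centre must be in the +3 oxidation state. Chromium is a group-6 element; Cr(III) is therefore d³. The d³ configuration leaves the e_g set evenly filled (or empty) — no strong Jahn–Teller driving force.
[Cr(NCS)5(OH)]^4-: Summing ligand charges against the −4 overall charge gives an oxidation state of +2 for chromium. Cr sits in group 6, so the d-electron count is 6 − 2 = 4. Hydroxide and isothiocyanate are weak-field ligands for a first-row metal, so the complex is high-spin. The t₂g³e_g¹ (high-spin) configuration has an unevenly filled e_g set; the Jahn–Teller theorem predicts a tetragonal distortion (typically axial elongation) to lift the degeneracy.

[Cr(NCS)5(OH)]^4-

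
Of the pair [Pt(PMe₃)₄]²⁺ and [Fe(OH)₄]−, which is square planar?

For [Pt(PMe₃)₄]²⁺: Summing ligand charges against the +2 overall charge gives an oxidation state of +2 for platinum. Pt sits in group 10, so the d-electron count is 10 − 2 = 8. A 5d d⁸ ion has a large crystal-field splitting; square planar leaves the high-energy d_{x²−y²} orbital empty and maximises CFSE. → square planar.
For [Fe(OH)₄]−: Summing ligand charges against the −1 overall charge gives an oxidation state of +3 for iron. Iron is a group-8 element; Fe(III) is therefore d⁵. A high-spin d⁵ ion has zero CFSE in either geometry, so four ligands adopt the sterically favoured tetrahedral geometry. → tetrahedral.

[Pt(PMe₃)₄]²⁺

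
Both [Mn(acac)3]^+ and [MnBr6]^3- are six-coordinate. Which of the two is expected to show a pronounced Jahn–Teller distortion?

[Mn(acac)3]^+: Each acetylacetonate is −1; balancing the +1 overall charge requires Mn(IV). Mn sits in group 7, so the d-electron count is 7 − 4 = 3. The d³ configuration leaves the e_g set evenly filled (or empty) — no strong Jahn–Teller driving force.
[MnBr6]^3-: Summing ligand charges against the −3 overall charge gives an oxidation state of +3 for manganese. Group 7 minus oxidation state 3 gives a d⁴ configuration. Bromide is a weak-field ligand for a first-row metal, so the complex is high-spin. The t₂g³e_g¹ (high-spin) configuration has an unevenly filled e_g set; the Jahn–Teller theorem predicts a tetragonal distortion (typically axial elongation) to lift the degeneracy.

[MnBr6]^3-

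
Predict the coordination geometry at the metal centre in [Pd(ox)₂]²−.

square planar

Summing ligand charges against the −2 overall charge gives an oxidation state of +2 for palladium.
Group 10 minus oxidation state 2 gives a d⁸ configuration.
Counting donor atoms: 2×oxalate (bidentate) → 4 donors. Coordination number = 4.
A 4d d⁸ ion has a large crystal-field splitting; square planar leaves the high-energy d_{x²−y²} orbital empty and maximises CFSE.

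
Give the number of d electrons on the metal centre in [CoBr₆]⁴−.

d7

Ligand charges: each bromide is −1. With an overall charge of −4 the cobalt centre must be in the +2 oxidation state.
Group 9 minus oxidation state 2 gives a d⁷ configuration.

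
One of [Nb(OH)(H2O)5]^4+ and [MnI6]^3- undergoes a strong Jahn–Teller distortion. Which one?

[Nb(OH)(H2O)5]^4+: Summing ligand charges against the +4 overall charge gives an oxidation state of +5 for niobium. Nb sits in group 5, so the d-electron count is 5 − 5 = 0. The d⁰ configuration leaves the e_g set evenly filled (or empty) — no strong Jahn–Teller driving force.
[MnI6]^3-: Summing ligand charges against the −3 overall charge gives an oxidation state of +3 for manganese. Group 7 minus oxidation state 3 gives a d⁴ configuration. Iodide is a weak-field ligand for a first-row metal, so the complex is high-spin. The t₂g³e_g¹ (high-spin) configuration has an unevenly filled e_g set; the Jahn–Teller theorem predicts a tetragonal distortion (typically axial elongation) to lift the degeneracy.

[MnI6]^3-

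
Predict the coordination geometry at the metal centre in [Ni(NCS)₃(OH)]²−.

tetrahedral

Summing ligand charges against the −2 overall charge gives an oxidation state of +2 for nickel.
Group 10 minus oxidation state 2 gives a d⁸ configuration.
Coordination number: 4.
Hydroxide and isothiocyanate are weak-field ligands.
With weak-field ligands the CFSE gain from square planar is small, so a 3d d⁸ ion takes the sterically preferred tetrahedral geometry.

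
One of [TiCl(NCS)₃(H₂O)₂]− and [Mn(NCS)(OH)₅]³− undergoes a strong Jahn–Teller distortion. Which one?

[Mn(NCS)(OH)₅]³−

[TiCl(NCS)₃(H₂O)₂]−: Each chloride is −1; each isothiocyanate is −1; water is neutral; balancing the −1 overall charge requires Ti(III). Titanium is a group-4 element; Ti(III) is therefore d¹. The d¹ configuration leaves the e_g set evenly filled (or empty) — no strong Jahn–Teller driving force.
[Mn(NCS)(OH)₅]³−: Summing ligand charges against the −3 overall charge gives an oxidation state of +3 for manganese. Manganese is a group-7 element; Mn(III) is therefore d⁴. Hydroxide and isothiocyanate are weak-field ligands for a first-row metal, so the complex is high-spin. The t₂g³e_g¹ (high-spin) configuration has an unevenly filled e_g set; the Jahn–Teller theorem predicts a tetragonal distortion (typically axial elongation) to lift the degeneracy.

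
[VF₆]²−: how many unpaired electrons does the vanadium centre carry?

Each fluoride is −1; balancing the −2 overall charge requires V(IV).
Vanadium is a group-5 element; V(IV) is therefore d¹.
In an octahedral field the d¹ configuration is t₂g¹e_g⁰ (only one arrangement possible), giving 1 unpaired electron.

1 unpaired electron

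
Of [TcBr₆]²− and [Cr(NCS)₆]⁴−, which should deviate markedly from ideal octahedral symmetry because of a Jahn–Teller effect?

[TcBr₆]²−: Summing ligand charges against the −2 overall charge gives an oxidation state of +4 for technetium. Group 7 minus oxidation state 4 gives a d³ configuration. The d³ configuration leaves the e_g set evenly filled (or empty) — no strong Jahn–Teller driving force.
[Cr(NCS)₆]⁴−: Summing ligand charges against the −4 overall charge gives an oxidation state of +2 for chromium. Group 6 minus oxidation state 2 gives a d⁴ configuration. Isothiocyanate is a weak-field ligand for a first-row metal, so the complex is high-spin. The t₂g³e_g¹ (high-spin) configuration has an unevenly filled e_g set; the Jahn–Teller theorem predicts a tetragonal distortion (typically axial elongation) to lift the degeneracy.

[Cr(NCS)₆]⁴−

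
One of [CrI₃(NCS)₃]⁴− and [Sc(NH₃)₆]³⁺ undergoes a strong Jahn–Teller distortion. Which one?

[CrI₃(NCS)₃]⁴−: Summing ligand charges against the −4 overall charge gives an oxidation state of +2 for chromium. Group 6 minus oxidation state 2 gives a d⁴ configuration. Iodide and isothiocyanate are weak-field ligands for a first-row metal, so the complex is high-spin. The t₂g³e_g¹ (high-spin) configuration has an unevenly filled e_g set; the Jahn–Teller theorem predicts a tetragonal distortion (typically axial elongation) to lift the degeneracy.
[Sc(NH₃)₆]³⁺: Ligand charges: ammonia is neutral. With an overall charge of +3 the scandium centre must be in the +3 oxidation state. Scandium is a group-3 element; Sc(III) is therefore d⁰. The d⁰ configuration leaves the e_g set evenly filled (or empty) — no strong Jahn–Teller driving force.

[CrI₃(NCS)₃]⁴−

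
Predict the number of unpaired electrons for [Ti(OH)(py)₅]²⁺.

Summing ligand charges against the +2 overall charge gives an oxidation state of +3 for titanium.
Ti sits in group 4, so the d-electron count is 4 − 3 = 1.
In an octahedral field the d¹ configuration is t₂g¹e_g⁰ (only one arrangement possible), giving 1 unpaired electron.

1 unpaired electron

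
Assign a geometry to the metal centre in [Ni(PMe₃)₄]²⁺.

square planar

Trimethylphosphine is neutral; balancing the +2 overall charge requires Ni(II).
Group 10 minus oxidation state 2 gives a d⁸ configuration.
With 4 monodentate ligands the coordination number is 4.
Trimethylphosphine is a strong-field ligand (high in the spectrochemical series).
A 3d d⁸ ion with strong-field ligands gains enough CFSE to favour square planar over tetrahedral.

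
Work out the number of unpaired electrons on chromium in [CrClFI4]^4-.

Each chloride is −1; each fluoride is −1; each iodide is −1; balancing the −4 overall charge requires Cr(II).
Cr sits in group 6, so the d-electron count is 6 − 2 = 4.
The spin state decides the count: Chloride, fluoride, and iodide are weak-field ligands for a first-row metal, so the complex is high-spin.
An octahedral high-spin d⁴ ion is t₂g³e_g¹, giving 4 unpaired electrons.

4 unpaired electrons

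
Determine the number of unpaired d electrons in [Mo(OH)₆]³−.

Summing ligand charges against the −3 overall charge gives an oxidation state of +3 for molybdenum.
Molybdenum is a group-6 element; Mo(III) is therefore d³.
In an octahedral field the d³ configuration is t₂g³e_g⁰ (only one arrangement possible), giving 3 unpaired electrons.

3 unpaired electrons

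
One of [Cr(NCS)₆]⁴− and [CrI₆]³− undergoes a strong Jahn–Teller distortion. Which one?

[Cr(NCS)₆]⁴−

[Cr(NCS)₆]⁴−: Summing ligand charges against the −4 overall charge gives an oxidation state of +2 for chromium. Chromium is a group-6 element; Cr(II) is therefore d⁴. Isothiocyanate is a weak-field ligand for a first-row metal, so the complex is high-spin. The t₂g³e_g¹ (high-spin) configuration has an unevenly filled e_g set; the Jahn–Teller theorem predicts a tetragonal distortion (typically axial elongation) to lift the degeneracy.
[CrI₆]³−: Each iodide is −1; balancing the −3 overall charge requires Cr(III). Cr sits in group 6, so the d-electron count is 6 − 3 = 3. The d³ configuration leaves the e_g set evenly filled (or empty) — no strong Jahn–Teller driving force.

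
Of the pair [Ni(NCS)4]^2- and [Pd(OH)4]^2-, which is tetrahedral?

[Ni(NCS)4]^2-

For [Ni(NCS)4]^2-: Each isothiocyanate is −1; balancing the −2 overall charge requires Ni(II). Nickel is a group-10 element; Ni(II) is therefore d⁸. Isothiocyanate is a weak-field ligand. With weak-field ligands the CFSE gain from square planar is small, so a 3d d⁸ ion takes the sterically preferred tetrahedral geometry. → tetrahedral.
For [Pd(OH)4]^2-: Each hydroxide is −1; balancing the −2 overall charge requires Pd(II). Group 10 minus oxidation state 2 gives a d⁸ configuration. A 4d d⁸ ion has a large crystal-field splitting; square planar leaves the high-energy d_{x²−y²} orbital empty and maximises CFSE. → square planar.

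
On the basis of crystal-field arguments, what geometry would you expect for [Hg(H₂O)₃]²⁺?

trigonal planar

Water is neutral; balancing the +2 overall charge requires Hg(II).
Mercury is a group-12 element; Hg(II) is therefore d¹⁰.
With 3 monodentate ligands the coordination number is 3.
Three ligands around a d¹⁰ centre minimise repulsion in a trigonal-planar arrangement.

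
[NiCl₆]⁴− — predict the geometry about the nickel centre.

Summing ligand charges against the −4 overall charge gives an oxidation state of +2 for nickel.
Group 10 minus oxidation state 2 gives a d⁸ configuration.
Coordination number: 6.
Six donors around a single metal centre give an octahedral coordination sphere.

octahedral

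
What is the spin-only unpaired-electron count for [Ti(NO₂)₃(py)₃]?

Summing ligand charges against the 0 overall charge gives an oxidation state of +3 for titanium.
Group 4 minus oxidation state 3 gives a d¹ configuration.
In an octahedral field the d¹ configuration is t₂g¹e_g⁰ (only one arrangement possible), giving 1 unpaired electron.

1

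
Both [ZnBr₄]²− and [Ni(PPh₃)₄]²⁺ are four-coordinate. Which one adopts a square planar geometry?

For [ZnBr₄]²−: Summing ligand charges against the −2 overall charge gives an oxidation state of +2 for zinc. Group 12 minus oxidation state 2 gives a d¹⁰ configuration. A d¹⁰ ion has no crystal-field stabilisation preference between square planar and tetrahedral, so four ligands adopt the sterically favoured tetrahedral geometry. → tetrahedral.
For [Ni(PPh₃)₄]²⁺: Summing ligand charges against the +2 overall charge gives an oxidation state of +2 for nickel. Nickel is a group-10 element; Ni(II) is therefore d⁸. Triphenylphosphine is a strong-field ligand (high in the spectrochemical series). A 3d d⁸ ion with strong-field ligands gains enough CFSE to favour square planar over tetrahedral. → square planar.

[Ni(PPh₃)₄]²⁺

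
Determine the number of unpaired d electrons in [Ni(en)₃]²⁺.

2 unpaired electrons

Ethylenediamine is neutral; balancing the +2 overall charge requires Ni(II).
Nickel is a group-10 element; Ni(II) is therefore d⁸.
Counting donor atoms: 3×ethylenediamine (bidentate) → 6 donors. Coordination number = 6.
In an octahedral field the d⁸ configuration is t₂g⁶e_g² (only one arrangement possible), giving 2 unpaired electrons.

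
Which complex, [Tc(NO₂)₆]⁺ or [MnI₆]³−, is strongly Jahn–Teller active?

[Tc(NO₂)₆]⁺: Ligand charges: each nitro (N-bound nitrite) is −1. With an overall charge of +1 the technetium centre must be in the +7 oxidation state. Group 7 minus oxidation state 7 gives a d⁰ configuration. The d⁰ configuration leaves the e_g set evenly filled (or empty) — no strong Jahn–Teller driving force.
[MnI₆]³−: Ligand charges: each iodide is −1. With an overall charge of −3 the manganese centre must be in the +3 oxidation state. Group 7 minus oxidation state 3 gives a d⁴ configuration. Iodide is a weak-field ligand for a first-row metal, so the complex is high-spin. The t₂g³e_g¹ (high-spin) configuration has an unevenly filled e_g set; the Jahn–Teller theorem predicts a tetragonal distortion (typically axial elongation) to lift the degeneracy.

[MnI₆]³−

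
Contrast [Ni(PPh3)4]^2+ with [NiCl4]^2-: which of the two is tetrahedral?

For [Ni(PPh3)4]^2+: Triphenylphosphine is neutral; balancing the +2 overall charge requires Ni(II). Ni sits in group 10, so the d-electron count is 10 − 2 = 8. Triphenylphosphine is a strong-field ligand (high in the spectrochemical series). A 3d d⁸ ion with strong-field ligands gains enough CFSE to favour square planar over tetrahedral. → square planar.
For [NiCl4]^2-: Summing ligand charges against the −2 overall charge gives an oxidation state of +2 for nickel. Group 10 minus oxidation state 2 gives a d⁸ configuration. Chloride is a weak-field ligand. With weak-field ligands the CFSE gain from square planar is small, so a 3d d⁸ ion takes the sterically preferred tetrahedral geometry. → tetrahedral.

[NiCl4]^2-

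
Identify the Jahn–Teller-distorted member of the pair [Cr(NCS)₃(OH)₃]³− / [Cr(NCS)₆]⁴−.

[Cr(NCS)₃(OH)₃]³−: Each isothiocyanate is −1; each hydroxide is −1; balancing the −3 overall charge requires Cr(III). Cr sits in group 6, so the d-electron count is 6 − 3 = 3. The d³ configuration leaves the e_g set evenly filled (or empty) — no strong Jahn–Teller driving force.
[Cr(NCS)₆]⁴−: Each isothiocyanate is −1; balancing the −4 overall charge requires Cr(II). Chromium is a group-6 element; Cr(II) is therefore d⁴. Isothiocyanate is a weak-field ligand for a first-row metal, so the complex is high-spin. The t₂g³e_g¹ (high-spin) configuration has an unevenly filled e_g set; the Jahn–Teller theorem predicts a tetragonal distortion (typically axial elongation) to lift the degeneracy.

[Cr(NCS)₆]⁴−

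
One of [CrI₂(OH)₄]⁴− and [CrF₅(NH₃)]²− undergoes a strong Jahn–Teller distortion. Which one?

[CrI₂(OH)₄]⁴−: Each iodide is −1; each hydroxide is −1; balancing the −4 overall charge requires Cr(II). Chromium is a group-6 element; Cr(II) is therefore d⁴. Hydroxide and iodide are weak-field ligands for a first-row metal, so the complex is high-spin. The t₂g³e_g¹ (high-spin) configuration has an unevenly filled e_g set; the Jahn–Teller theorem predicts a tetragonal distortion (typically axial elongation) to lift the degeneracy.
[CrF₅(NH₃)]²−: Each fluoride is −1; ammonia is neutral; balancing the −2 overall charge requires Cr(III). Cr sits in group 6, so the d-electron count is 6 − 3 = 3. The d³ configuration leaves the e_g set evenly filled (or empty) — no strong Jahn–Teller driving force.

[CrI₂(OH)₄]⁴−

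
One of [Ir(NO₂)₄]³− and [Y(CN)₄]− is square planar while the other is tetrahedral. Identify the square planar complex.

For [Ir(NO₂)₄]³−: Summing ligand charges against the −3 overall charge gives an oxidation state of +1 for iridium. Group 9 minus oxidation state 1 gives a d⁸ configuration. A 5d d⁸ ion has a large crystal-field splitting; square planar leaves the high-energy d_{x²−y²} orbital empty and maximises CFSE. → square planar.
For [Y(CN)₄]−: Ligand charges: each cyanide is −1. With an overall charge of −1 the yttrium centre must be in the +3 oxidation state. Yttrium is a group-3 element; Y(III) is therefore d⁰. A d⁰ ion has no crystal-field stabilisation preference between square planar and tetrahedral, so four ligands adopt the sterically favoured tetrahedral geometry. → tetrahedral.

[Ir(NO₂)₄]³−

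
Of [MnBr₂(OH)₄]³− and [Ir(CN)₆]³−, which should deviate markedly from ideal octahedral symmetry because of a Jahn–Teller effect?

[MnBr₂(OH)₄]³−

[MnBr₂(OH)₄]³−: Ligand charges: each bromide is −1; each hydroxide is −1. With an overall charge of −3 the manganese centre must be in the +3 oxidation state. Mn sits in group 7, so the d-electron count is 7 − 3 = 4. Bromide and hydroxide are weak-field ligands for a first-row metal, so the complex is high-spin. The t₂g³e_g¹ (high-spin) configuration has an unevenly filled e_g set; the Jahn–Teller theorem predicts a tetragonal distortion (typically axial elongation) to lift the degeneracy.
[Ir(CN)₆]³−: Ligand charges: each cyanide is −1. With an overall charge of −3 the iridium centre must be in the +3 oxidation state. Iridium is a group-9 element; Ir(III) is therefore d⁶. A 5d ion has a large Δₒ and is invariably low-spin. The d⁶ configuration leaves the e_g set evenly filled (or empty) — no strong Jahn–Teller driving force.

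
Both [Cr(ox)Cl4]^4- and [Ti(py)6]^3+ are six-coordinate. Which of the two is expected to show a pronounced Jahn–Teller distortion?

[Cr(ox)Cl4]^4-: Summing ligand charges against the −4 overall charge gives an oxidation state of +2 for chromium. Group 6 minus oxidation state 2 gives a d⁴ configuration. Chloride and oxalate are weak-field ligands for a first-row metal, so the complex is high-spin. The t₂g³e_g¹ (high-spin) configuration has an unevenly filled e_g set; the Jahn–Teller theorem predicts a tetragonal distortion (typically axial elongation) to lift the degeneracy.
[Ti(py)6]^3+: Pyridine is neutral; balancing the +3 overall charge requires Ti(III). Titanium is a group-4 element; Ti(III) is therefore d¹. The d¹ configuration leaves the e_g set evenly filled (or empty) — no strong Jahn–Teller driving force.

[Cr(ox)Cl4]^4-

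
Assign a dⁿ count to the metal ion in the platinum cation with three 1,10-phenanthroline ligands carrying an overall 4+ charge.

d6

1,10-phenanthroline is neutral; balancing the +4 overall charge requires Pt(IV).
Group 10 minus oxidation state 4 gives a d⁶ configuration.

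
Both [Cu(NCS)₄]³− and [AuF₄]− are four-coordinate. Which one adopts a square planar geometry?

[AuF₄]−

For [Cu(NCS)₄]³−: Each isothiocyanate is −1; balancing the −3 overall charge requires Cu(I). Group 11 minus oxidation state 1 gives a d¹⁰ configuration. A d¹⁰ ion has no crystal-field stabilisation preference between square planar and tetrahedral, so four ligands adopt the sterically favoured tetrahedral geometry. → tetrahedral.
For [AuF₄]−: Ligand charges: each fluoride is −1. With an overall charge of −1 the gold centre must be in the +3 oxidation state. Au sits in group 11, so the d-electron count is 11 − 3 = 8. A 5d d⁸ ion has a large crystal-field splitting; square planar leaves the high-energy d_{x²−y²} orbital empty and maximises CFSE. → square planar.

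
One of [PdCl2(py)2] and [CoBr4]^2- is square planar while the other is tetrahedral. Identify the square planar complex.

[PdCl2(py)2]

For [PdCl2(py)2]: Ligand charges: each chloride is −1; pyridine is neutral. With an overall charge of 0 the palladium centre must be in the +2 oxidation state. Palladium is a group-10 element; Pd(II) is therefore d⁸. A 4d d⁸ ion has a large crystal-field splitting; square planar leaves the high-energy d_{x²−y²} orbital empty and maximises CFSE. → square planar.
For [CoBr4]^2-: Summing ligand charges against the −2 overall charge gives an oxidation state of +2 for cobalt. Group 9 minus oxidation state 2 gives a d⁷ configuration. For a high-spin 3d d⁷ ion with weak-field ligands the small Δₜ gives little square-planar CFSE advantage, so four ligands adopt the sterically favoured tetrahedral geometry. → tetrahedral.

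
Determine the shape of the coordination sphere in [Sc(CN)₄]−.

tetrahedral

Summing ligand charges against the −1 overall charge gives an oxidation state of +3 for scandium.
Group 3 minus oxidation state 3 gives a d⁰ configuration.
Coordination number: 4.
A d⁰ ion has no crystal-field stabilisation preference between square planar and tetrahedral, so four ligands adopt the sterically favoured tetrahedral geometry.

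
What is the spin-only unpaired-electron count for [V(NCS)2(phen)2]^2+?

Summing ligand charges against the +2 overall charge gives an oxidation state of +4 for vanadium.
Group 5 minus oxidation state 4 gives a d¹ configuration.
Counting donor atoms: 2×isothiocyanate (monodentate) → 2 donors; 2×1,10-phenanthroline (bidentate) → 4 donors. Coordination number = 6.
In an octahedral field the d¹ configuration is t₂g¹e_g⁰ (only one arrangement possible), giving 1 unpaired electron.

1 unpaired electron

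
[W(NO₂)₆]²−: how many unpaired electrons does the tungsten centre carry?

2 unpaired electrons

Ligand charges: each nitro (N-bound nitrite) is −1. With an overall charge of −2 the tungsten centre must be in the +4 oxidation state.
W sits in group 6, so the d-electron count is 6 − 4 = 2.
In an octahedral field the d² configuration is t₂g²e_g⁰ (only one arrangement possible), giving 2 unpaired electrons.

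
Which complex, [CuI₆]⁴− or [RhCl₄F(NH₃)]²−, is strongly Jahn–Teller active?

[CuI₆]⁴−

[CuI₆]⁴−: Ligand charges: each iodide is −1. With an overall charge of −4 the copper centre must be in the +2 oxidation state. Cu sits in group 11, so the d-electron count is 11 − 2 = 9. The t₂g⁶e_g³ configuration has an unevenly filled e_g set; the Jahn–Teller theorem predicts a tetragonal distortion (typically axial elongation) to lift the degeneracy.
[RhCl₄F(NH₃)]²−: Each chloride is −1; each fluoride is −1; ammonia is neutral; balancing the −2 overall charge requires Rh(III). Group 9 minus oxidation state 3 gives a d⁶ configuration. A 4d ion has a large Δₒ and is invariably low-spin. The d⁶ configuration leaves the e_g set evenly filled (or empty) — no strong Jahn–Teller driving force.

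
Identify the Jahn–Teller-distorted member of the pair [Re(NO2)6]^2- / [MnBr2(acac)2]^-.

[Re(NO2)6]^2-: Summing ligand charges against the −2 overall charge gives an oxidation state of +4 for rhenium. Rhenium is a group-7 element; Re(IV) is therefore d³. The d³ configuration leaves the e_g set evenly filled (or empty) — no strong Jahn–Teller driving force.
[MnBr2(acac)2]^-: Each bromide is −1; each acetylacetonate is −1; balancing the −1 overall charge requires Mn(III). Mn sits in group 7, so the d-electron count is 7 − 3 = 4. Acetylacetonate and bromide are weak-field ligands for a first-row metal, so the complex is high-spin. The t₂g³e_g¹ (high-spin) configuration has an unevenly filled e_g set; the Jahn–Teller theorem predicts a tetragonal distortion (typically axial elongation) to lift the degeneracy.

[MnBr2(acac)2]^-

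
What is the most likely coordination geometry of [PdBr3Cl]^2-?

Each bromide is −1; each chloride is −1; balancing the −2 overall charge requires Pd(II).
Pd sits in group 10, so the d-electron count is 10 − 2 = 8.
With 4 monodentate ligands the coordination number is 4.
A 4d d⁸ ion has a large crystal-field splitting; square planar leaves the high-energy d_{x²−y²} orbital empty and maximises CFSE.

square planar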